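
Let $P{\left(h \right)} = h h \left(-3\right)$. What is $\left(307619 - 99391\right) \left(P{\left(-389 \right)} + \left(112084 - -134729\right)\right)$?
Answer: $-43134430200$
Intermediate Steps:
$P{\left(h \right)} = - 3 h^{2}$ ($P{\left(h \right)} = h^{2} \left(-3\right) = - 3 h^{2}$)
$\left(307619 - 99391\right) \left(P{\left(-389 \right)} + \left(112084 - -134729\right)\right) = \left(307619 - 99391\right) \left(- 3 \left(-389\right)^{2} + \left(112084 - -134729\right)\right) = 208228 \left(\left(-3\right) 151321 + \left(112084 + 134729\right)\right) = 208228 \left(-453963 + 246813\right) = 208228 \left(-207150\right) = -43134430200$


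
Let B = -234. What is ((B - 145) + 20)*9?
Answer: -3231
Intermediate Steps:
((B - 145) + 20)*9 = ((-234 - 145) + 20)*9 = (-379 + 20)*9 = -359*9 = -3231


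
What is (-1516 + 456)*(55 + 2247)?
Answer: -2440120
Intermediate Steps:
(-1516 + 456)*(55 + 2247) = -1060*2302 = -2440120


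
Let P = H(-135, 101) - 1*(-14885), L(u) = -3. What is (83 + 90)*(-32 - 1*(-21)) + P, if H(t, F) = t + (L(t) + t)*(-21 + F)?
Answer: 1807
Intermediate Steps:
H(t, F) = t + (-21 + F)*(-3 + t) (H(t, F) = t + (-3 + t)*(-21 + F) = t + (-21 + F)*(-3 + t))
P = 3710 (P = (63 - 20*(-135) - 3*101 + 101*(-135)) - 1*(-14885) = (63 + 2700 - 303 - 13635) + 14885 = -11175 + 14885 = 3710)
(83 + 90)*(-32 - 1*(-21)) + P = (83 + 90)*(-32 - 1*(-21)) + 3710 = 173*(-32 + 21) + 3710 = 173*(-11) + 3710 = -1903 + 3710 = 1807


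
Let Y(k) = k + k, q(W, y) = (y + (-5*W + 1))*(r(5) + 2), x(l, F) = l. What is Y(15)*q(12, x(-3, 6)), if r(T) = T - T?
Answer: -3720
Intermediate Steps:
r(T) = 0
q(W, y) = 2 - 10*W + 2*y (q(W, y) = (y + (-5*W + 1))*(0 + 2) = (y + (1 - 5*W))*2 = (1 + y - 5*W)*2 = 2 - 10*W + 2*y)
Y(k) = 2*k
Y(15)*q(12, x(-3, 6)) = (2*15)*(2 - 10*12 + 2*(-3)) = 30*(2 - 120 - 6) = 30*(-124) = -3720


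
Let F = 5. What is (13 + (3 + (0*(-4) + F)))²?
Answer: 441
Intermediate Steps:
(13 + (3 + (0*(-4) + F)))² = (13 + (3 + (0*(-4) + 5)))² = (13 + (3 + (0 + 5)))² = (13 + (3 + 5))² = (13 + 8)² = 21² = 441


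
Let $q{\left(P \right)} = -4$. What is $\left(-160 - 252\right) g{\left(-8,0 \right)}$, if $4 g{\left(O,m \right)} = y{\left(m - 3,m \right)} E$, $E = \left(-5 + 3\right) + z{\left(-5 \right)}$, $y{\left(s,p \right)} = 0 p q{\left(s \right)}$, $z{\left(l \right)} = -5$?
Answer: $0$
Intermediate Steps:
$y{\left(s,p \right)} = 0$ ($y{\left(s,p \right)} = 0 p \left(-4\right) = 0 \left(-4\right) = 0$)
$E = -7$ ($E = \left(-5 + 3\right) - 5 = -2 - 5 = -7$)
$g{\left(O,m \right)} = 0$ ($g{\left(O,m \right)} = \frac{0 \left(-7\right)}{4} = \frac{1}{4} \cdot 0 = 0$)
$\left(-160 - 252\right) g{\left(-8,0 \right)} = \left(-160 - 252\right) 0 = \left(-412\right) 0 = 0$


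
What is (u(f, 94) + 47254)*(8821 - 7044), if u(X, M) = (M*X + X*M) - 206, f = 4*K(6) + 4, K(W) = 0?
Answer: 84940600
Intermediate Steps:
f = 4 (f = 4*0 + 4 = 0 + 4 = 4)
u(X, M) = -206 + 2*M*X (u(X, M) = (M*X + M*X) - 206 = 2*M*X - 206 = -206 + 2*M*X)
(u(f, 94) + 47254)*(8821 - 7044) = ((-206 + 2*94*4) + 47254)*(8821 - 7044) = ((-206 + 752) + 47254)*1777 = (546 + 47254)*1777 = 47800*1777 = 84940600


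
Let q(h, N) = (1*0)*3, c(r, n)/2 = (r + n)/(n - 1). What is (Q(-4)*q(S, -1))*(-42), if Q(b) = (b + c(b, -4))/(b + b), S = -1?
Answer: 0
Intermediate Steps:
c(r, n) = 2*(n + r)/(-1 + n) (c(r, n) = 2*((r + n)/(n - 1)) = 2*((n + r)/(-1 + n)) = 2*(n + r)/(-1 + n))
q(h, N) = 0 (q(h, N) = 0*3 = 0)
Q(b) = (8/5 + 3*b/5)/(2*b) (Q(b) = (b + 2*(-4 + b)/(-1 - 4))/(b + b) = (b + 2*(-4 + b)/(-5))/((2*b)) = (b + 2*(-⅕)*(-4 + b))*(1/(2*b)) = (b + (8/5 - 2*b/5))*(1/(2*b)) = (8/5 + 3*b/5)*(1/(2*b)) = (8/5 + 3*b/5)/(2*b))
(Q(-4)*q(S, -1))*(-42) = (((⅒)*(8 + 3*(-4))/(-4))*0)*(-42) = (((⅒)*(-¼)*(8 - 12))*0)*(-42) = (((⅒)*(-¼)*(-4))*0)*(-42) = ((⅒)*0)*(-42) = 0*(-42) = 0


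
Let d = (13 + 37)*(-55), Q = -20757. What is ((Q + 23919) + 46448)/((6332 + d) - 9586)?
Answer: -24805/3002 ≈ -8.2628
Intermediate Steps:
d = -2750 (d = 50*(-55) = -2750)
((Q + 23919) + 46448)/((6332 + d) - 9586) = ((-20757 + 23919) + 46448)/((6332 - 2750) - 9586) = (3162 + 46448)/(3582 - 9586) = 49610/(-6004) = 49610*(-1/6004) = -24805/3002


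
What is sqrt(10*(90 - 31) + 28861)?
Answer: sqrt(29451) ≈ 171.61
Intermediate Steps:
sqrt(10*(90 - 31) + 28861) = sqrt(10*59 + 28861) = sqrt(590 + 28861) = sqrt(29451)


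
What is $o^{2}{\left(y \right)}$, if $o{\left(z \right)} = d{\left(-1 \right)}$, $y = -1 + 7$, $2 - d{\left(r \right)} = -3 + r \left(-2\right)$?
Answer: $9$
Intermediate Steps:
$d{\left(r \right)} = 5 + 2 r$ ($d{\left(r \right)} = 2 - \left(-3 + r \left(-2\right)\right) = 2 - \left(-3 - 2 r\right) = 2 + \left(3 + 2 r\right) = 5 + 2 r$)
$y = 6$
$o{\left(z \right)} = 3$ ($o{\left(z \right)} = 5 + 2 \left(-1\right) = 5 - 2 = 3$)
$o^{2}{\left(y \right)} = 3^{2} = 9$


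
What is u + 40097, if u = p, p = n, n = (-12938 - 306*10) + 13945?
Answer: 38044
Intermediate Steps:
n = -2053 (n = (-12938 - 3060) + 13945 = -15998 + 13945 = -2053)
p = -2053
u = -2053
u + 40097 = -2053 + 40097 = 38044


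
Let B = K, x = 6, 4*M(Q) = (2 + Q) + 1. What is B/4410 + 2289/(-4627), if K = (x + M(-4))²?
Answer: -22723451/46640160 ≈ -0.48721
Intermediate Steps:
M(Q) = ¾ + Q/4 (M(Q) = ((2 + Q) + 1)/4 = (3 + Q)/4 = ¾ + Q/4)
K = 529/16 (K = (6 + (¾ + (¼)*(-4)))² = (6 + (¾ - 1))² = (6 - ¼)² = (23/4)² = 529/16 ≈ 33.063)
B = 529/16 ≈ 33.063
B/4410 + 2289/(-4627) = (529/16)/4410 + 2289/(-4627) = (529/16)*(1/4410) + 2289*(-1/4627) = 529/70560 - 327/661 = -22723451/46640160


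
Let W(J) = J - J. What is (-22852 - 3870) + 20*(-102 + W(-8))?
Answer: -28762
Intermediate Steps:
W(J) = 0
(-22852 - 3870) + 20*(-102 + W(-8)) = (-22852 - 3870) + 20*(-102 + 0) = -26722 + 20*(-102) = -26722 - 2040 = -28762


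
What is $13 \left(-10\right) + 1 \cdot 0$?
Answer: $-130$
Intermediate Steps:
$13 \left(-10\right) + 1 \cdot 0 = -130 + 0 = -130$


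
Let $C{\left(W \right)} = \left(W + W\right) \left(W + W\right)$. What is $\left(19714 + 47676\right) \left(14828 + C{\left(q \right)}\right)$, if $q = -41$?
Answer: $1452389280$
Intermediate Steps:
$C{\left(W \right)} = 4 W^{2}$ ($C{\left(W \right)} = 2 W 2 W = 4 W^{2}$)
$\left(19714 + 47676\right) \left(14828 + C{\left(q \right)}\right) = \left(19714 + 47676\right) \left(14828 + 4 \left(-41\right)^{2}\right) = 67390 \left(14828 + 4 \cdot 1681\right) = 67390 \left(14828 + 6724\right) = 67390 \cdot 21552 = 1452389280$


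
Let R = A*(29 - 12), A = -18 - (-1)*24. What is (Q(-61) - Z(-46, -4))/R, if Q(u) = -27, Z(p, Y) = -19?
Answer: -4/51 ≈ -0.078431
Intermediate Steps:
A = 6 (A = -18 - 1*(-24) = -18 + 24 = 6)
R = 102 (R = 6*(29 - 12) = 6*17 = 102)
(Q(-61) - Z(-46, -4))/R = (-27 - 1*(-19))/102 = (-27 + 19)*(1/102) = -8*1/102 = -4/51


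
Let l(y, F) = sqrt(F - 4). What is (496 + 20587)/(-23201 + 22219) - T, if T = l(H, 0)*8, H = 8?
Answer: -21083/982 - 16*I ≈ -21.469 - 16.0*I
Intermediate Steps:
l(y, F) = sqrt(-4 + F)
T = 16*I (T = sqrt(-4 + 0)*8 = sqrt(-4)*8 = (2*I)*8 = 16*I ≈ 16.0*I)
(496 + 20587)/(-23201 + 22219) - T = (496 + 20587)/(-23201 + 22219) - 16*I = 21083/(-982) - 16*I = 21083*(-1/982) - 16*I = -21083/982 - 16*I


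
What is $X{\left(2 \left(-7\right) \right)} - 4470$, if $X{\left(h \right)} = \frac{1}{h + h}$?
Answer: $- \frac{125161}{28} \approx -4470.0$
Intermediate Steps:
$X{\left(h \right)} = \frac{1}{2 h}$
$X{\left(2 \left(-7\right) \right)} - 4470 = \frac{1}{2 \cdot 2 \left(-7\right)} - 4470 = \frac{1}{2 \left(-14\right)} - 4470 = \frac{1}{2} \left(- \frac{1}{14}\right) - 4470 = - \frac{1}{28} - 4470 = - \frac{125161}{28}$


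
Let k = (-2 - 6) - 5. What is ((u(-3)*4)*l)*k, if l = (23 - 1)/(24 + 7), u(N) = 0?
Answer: 0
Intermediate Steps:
k = -13 (k = -8 - 5 = -13)
l = 22/31 ≈ 0.70968
((u(-3)*4)*l)*k = ((0*4)*(22/31))*(-13) = (0*(22/31))*(-13) = 0*(-13) = 0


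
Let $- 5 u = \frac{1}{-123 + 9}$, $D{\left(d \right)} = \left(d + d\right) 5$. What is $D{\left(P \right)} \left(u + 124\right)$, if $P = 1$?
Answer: $\frac{70681}{57} \approx 1240.0$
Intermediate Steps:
$D{\left(d \right)} = 10 d$ ($D{\left(d \right)} = 2 d 5 = 10 d$)
$u = \frac{1}{570}$ ($u = - \frac{1}{5 \left(-123 + 9\right)} = - \frac{1}{5 \left(-114\right)} = \left(- \frac{1}{5}\right) \left(- \frac{1}{114}\right) = \frac{1}{570} \approx 0.0017544$)
$D{\left(P \right)} \left(u + 124\right) = 10 \cdot 1 \left(\frac{1}{570} + 124\right) = 10 \cdot \frac{70681}{570} = \frac{70681}{57}$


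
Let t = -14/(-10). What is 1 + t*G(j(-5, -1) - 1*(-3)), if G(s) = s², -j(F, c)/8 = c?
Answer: 852/5 ≈ 170.40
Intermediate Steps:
j(F, c) = -8*c
t = 7/5 (t = -14*(-⅒) = 7/5 ≈ 1.4000)
1 + t*G(j(-5, -1) - 1*(-3)) = 1 + 7*(-8*(-1) - 1*(-3))²/5 = 1 + 7*(8 + 3)²/5 = 1 + (7/5)*11² = 1 + (7/5)*121 = 1 + 847/5 = 852/5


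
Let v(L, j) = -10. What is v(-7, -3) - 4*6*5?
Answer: -130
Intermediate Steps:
v(-7, -3) - 4*6*5 = -10 - 4*6*5 = -10 - 24*5 = -10 - 1*120 = -10 - 120 = -130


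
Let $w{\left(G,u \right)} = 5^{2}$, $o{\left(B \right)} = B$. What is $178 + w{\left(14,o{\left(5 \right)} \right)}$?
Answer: $203$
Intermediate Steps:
$w{\left(G,u \right)} = 25$
$178 + w{\left(14,o{\left(5 \right)} \right)} = 178 + 25 = 203$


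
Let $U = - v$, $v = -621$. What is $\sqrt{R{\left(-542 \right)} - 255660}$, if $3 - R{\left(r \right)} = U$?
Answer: $11 i \sqrt{2118} \approx 506.24 i$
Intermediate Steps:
$U = 621$ ($U = \left(-1\right) \left(-621\right) = 621$)
$R{\left(r \right)} = -618$ ($R{\left(r \right)} = 3 - 621 = -618$)
$\sqrt{R{\left(-542 \right)} - 255660} = \sqrt{-618 - 255660} = \sqrt{-256278} = 11 i \sqrt{2118}$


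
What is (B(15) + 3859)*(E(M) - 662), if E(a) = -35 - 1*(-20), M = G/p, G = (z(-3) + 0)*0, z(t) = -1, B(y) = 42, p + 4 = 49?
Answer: -2640977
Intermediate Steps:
p = 45 (p = -4 + 49 = 45)
G = 0 (G = (-1 + 0)*0 = -1*0 = 0)
M = 0 (M = 0/45 = 0*(1/45) = 0)
E(a) = -15 (E(a) = -35 + 20 = -15)
(B(15) + 3859)*(E(M) - 662) = (42 + 3859)*(-15 - 662) = 3901*(-677) = -2640977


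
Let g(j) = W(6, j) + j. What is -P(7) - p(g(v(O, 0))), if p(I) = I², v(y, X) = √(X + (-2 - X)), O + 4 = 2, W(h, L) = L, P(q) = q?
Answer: 1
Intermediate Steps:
O = -2 (O = -4 + 2 = -2)
v(y, X) = I*√2 (v(y, X) = √(-2) = I*√2)
g(j) = 2*j (g(j) = j + j = 2*j)
-P(7) - p(g(v(O, 0))) = -1*7 - (2*(I*√2))² = -7 - (2*I*√2)² = -7 - 1*(-8) = -7 + 8 = 1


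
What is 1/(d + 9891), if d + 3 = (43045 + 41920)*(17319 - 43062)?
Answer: -1/2187244107 ≈ -4.5720e-10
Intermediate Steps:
d = -2187253998 (d = -3 + (43045 + 41920)*(17319 - 43062) = -3 + 84965*(-25743) = -3 - 2187253995 = -2187253998)
1/(d + 9891) = 1/(-2187253998 + 9891) = 1/(-2187244107) = -1/2187244107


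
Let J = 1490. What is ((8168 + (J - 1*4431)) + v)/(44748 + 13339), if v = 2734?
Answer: 7961/58087 ≈ 0.13705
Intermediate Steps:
((8168 + (J - 1*4431)) + v)/(44748 + 13339) = ((8168 + (1490 - 1*4431)) + 2734)/(44748 + 13339) = ((8168 + (1490 - 4431)) + 2734)/58087 = ((8168 - 2941) + 2734)*(1/58087) = (5227 + 2734)*(1/58087) = 7961*(1/58087) = 7961/58087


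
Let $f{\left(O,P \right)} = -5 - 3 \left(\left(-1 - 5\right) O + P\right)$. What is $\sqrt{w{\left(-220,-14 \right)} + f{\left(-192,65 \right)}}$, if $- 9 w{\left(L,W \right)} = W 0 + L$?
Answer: $\frac{2 i \sqrt{8171}}{3} \approx 60.262 i$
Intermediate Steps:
$w{\left(L,W \right)} = - \frac{L}{9}$ ($w{\left(L,W \right)} = - \frac{W 0 + L}{9} = - \frac{0 + L}{9} = - \frac{L}{9}$)
$f{\left(O,P \right)} = -5 - 3 P + 18 O$ ($f{\left(O,P \right)} = -5 - 3 \left(\left(-1 - 5\right) O + P\right) = -5 - 3 \left(- 6 O + P\right) = -5 - 3 \left(P - 6 O\right) = -5 + \left(- 3 P + 18 O\right) = -5 - 3 P + 18 O$)
$\sqrt{w{\left(-220,-14 \right)} + f{\left(-192,65 \right)}} = \sqrt{\left(- \frac{1}{9}\right) \left(-220\right) - 3656} = \sqrt{\frac{220}{9} - 3656} = \sqrt{- \frac{32684}{9}} = \frac{2 i \sqrt{8171}}{3}$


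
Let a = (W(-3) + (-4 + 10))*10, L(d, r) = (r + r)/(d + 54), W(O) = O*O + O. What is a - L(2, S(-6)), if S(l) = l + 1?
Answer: 3365/28 ≈ 120.18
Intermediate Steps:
W(O) = O + O² (W(O) = O² + O = O + O²)
S(l) = 1 + l
L(d, r) = 2*r/(54 + d) (L(d, r) = (2*r)/(54 + d) = 2*r/(54 + d))
a = 120 (a = (-3*(1 - 3) + (-4 + 10))*10 = (-3*(-2) + 6)*10 = (6 + 6)*10 = 12*10 = 120)
a - L(2, S(-6)) = 120 - 2*(1 - 6)/(54 + 2) = 120 - 2*(-5)/56 = 120 - 1*(-5/28) = 120 + 5/28 = 3365/28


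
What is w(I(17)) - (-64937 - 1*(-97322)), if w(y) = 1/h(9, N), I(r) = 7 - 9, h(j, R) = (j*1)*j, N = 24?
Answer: -2623184/81 ≈ -32385.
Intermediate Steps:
h(j, R) = j² (h(j, R) = j*j = j²)
I(r) = -2
w(y) = 1/81 (w(y) = 1/(9²) = 1/81)
w(I(17)) - (-64937 - 1*(-97322)) = 1/81 - (-64937 - 1*(-97322)) = 1/81 - (-64937 + 97322) = 1/81 - 1*32385 = 1/81 - 32385 = -2623184/81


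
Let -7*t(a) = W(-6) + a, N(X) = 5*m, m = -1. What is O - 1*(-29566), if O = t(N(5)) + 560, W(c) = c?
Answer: 210893/7 ≈ 30128.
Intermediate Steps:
N(X) = -5 (N(X) = 5*(-1) = -5)
t(a) = 6/7 - a/7 (t(a) = -(-6 + a)/7 = 6/7 - a/7)
O = 3931/7 (O = (6/7 - ⅐*(-5)) + 560 = (6/7 + 5/7) + 560 = 11/7 + 560 = 3931/7 ≈ 561.57)
O - 1*(-29566) = 3931/7 - 1*(-29566) = 3931/7 + 29566 = 210893/7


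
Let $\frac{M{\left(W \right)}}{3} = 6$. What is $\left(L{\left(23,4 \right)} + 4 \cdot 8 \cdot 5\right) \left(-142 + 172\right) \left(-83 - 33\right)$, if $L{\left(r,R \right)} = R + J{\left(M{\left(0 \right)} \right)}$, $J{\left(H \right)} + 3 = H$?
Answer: $-622920$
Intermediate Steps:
$M{\left(W \right)} = 18$ ($M{\left(W \right)} = 3 \cdot 6 = 18$)
$J{\left(H \right)} = -3 + H$
$L{\left(r,R \right)} = 15 + R$ ($L{\left(r,R \right)} = R + \left(-3 + 18\right) = R + 15 = 15 + R$)
$\left(L{\left(23,4 \right)} + 4 \cdot 8 \cdot 5\right) \left(-142 + 172\right) \left(-83 - 33\right) = \left(\left(15 + 4\right) + 4 \cdot 8 \cdot 5\right) \left(-142 + 172\right) \left(-83 - 33\right) = \left(19 + 32 \cdot 5\right) 30 \left(-116\right) = \left(19 + 160\right) \left(-3480\right) = 179 \left(-3480\right) = -622920$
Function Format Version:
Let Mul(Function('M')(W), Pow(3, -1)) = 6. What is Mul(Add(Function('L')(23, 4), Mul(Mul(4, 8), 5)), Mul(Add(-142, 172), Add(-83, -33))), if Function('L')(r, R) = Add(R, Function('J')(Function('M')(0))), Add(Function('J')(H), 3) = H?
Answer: -622920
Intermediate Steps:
Function('M')(W) = 18 (Function('M')(W) = Mul(3, 6) = 18)
Function('J')(H) = Add(-3, H)
Function('L')(r, R) = Add(15, R) (Function('L')(r, R) = Add(R, Add(-3, 18)) = Add(R, 15) = Add(15, R))
Mul(Add(Function('L')(23, 4), Mul(Mul(4, 8), 5)), Mul(Add(-142, 172), Add(-83, -33))) = Mul(Add(Add(15, 4), Mul(Mul(4, 8), 5)), Mul(Add(-142, 172), Add(-83, -33))) = Mul(Add(19, Mul(32, 5)), Mul(30, -116)) = Mul(Add(19, 160), -3480) = Mul(179, -3480) = -622920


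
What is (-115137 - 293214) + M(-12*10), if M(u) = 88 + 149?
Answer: -408114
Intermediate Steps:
M(u) = 237
(-115137 - 293214) + M(-12*10) = (-115137 - 293214) + 237 = -408351 + 237 = -408114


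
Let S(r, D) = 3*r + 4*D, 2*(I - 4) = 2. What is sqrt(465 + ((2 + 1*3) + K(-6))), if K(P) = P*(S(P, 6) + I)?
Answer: 2*sqrt(101) ≈ 20.100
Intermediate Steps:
I = 5 (I = 4 + (1/2)*2 = 4 + 1 = 5)
K(P) = P*(29 + 3*P) (K(P) = P*((3*P + 4*6) + 5) = P*((3*P + 24) + 5) = P*((24 + 3*P) + 5) = P*(29 + 3*P))
sqrt(465 + ((2 + 1*3) + K(-6))) = sqrt(465 + ((2 + 1*3) - 6*(29 + 3*(-6)))) = sqrt(465 + ((2 + 3) - 6*(29 - 18))) = sqrt(465 + (5 - 6*11)) = sqrt(465 + (5 - 66)) = sqrt(465 - 61) = sqrt(404) = 2*sqrt(101)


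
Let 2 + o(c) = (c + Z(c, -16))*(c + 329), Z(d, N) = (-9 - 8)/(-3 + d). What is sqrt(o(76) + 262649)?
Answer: 3*sqrt(173685542)/73 ≈ 541.60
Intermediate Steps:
Z(d, N) = -17/(-3 + d)
o(c) = -2 + (329 + c)*(c - 17/(-3 + c)) (o(c) = -2 + (c - 17/(-3 + c))*(c + 329) = -2 + (c - 17/(-3 + c))*(329 + c) = -2 + (329 + c)*(c - 17/(-3 + c)))
sqrt(o(76) + 262649) = sqrt((-5587 + 76**3 - 1006*76 + 326*76**2)/(-3 + 76) + 262649) = sqrt((-5587 + 438976 - 76456 + 326*5776)/73 + 262649) = sqrt((-5587 + 438976 - 76456 + 1882976)/73 + 262649) = sqrt((1/73)*2239909 + 262649) = sqrt(2239909/73 + 262649) = sqrt(21413286/73) = 3*sqrt(173685542)/73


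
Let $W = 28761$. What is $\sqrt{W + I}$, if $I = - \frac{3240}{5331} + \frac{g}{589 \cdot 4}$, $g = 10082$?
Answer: $\frac{\sqrt{126044777355320798}}{2093306} \approx 169.6$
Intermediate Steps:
$I = \frac{7685617}{2093306}$ ($I = - \frac{3240}{5331} + \frac{10082}{589 \cdot 4} = \left(-3240\right) \frac{1}{5331} + \frac{10082}{2356} = - \frac{1080}{1777} + 10082 \cdot \frac{1}{2356} = - \frac{1080}{1777} + \frac{5041}{1178} = \frac{7685617}{2093306} \approx 3.6715$)
$\sqrt{W + I} = \sqrt{28761 + \frac{7685617}{2093306}} = \sqrt{\frac{60213259483}{2093306}} = \frac{\sqrt{126044777355320798}}{2093306}$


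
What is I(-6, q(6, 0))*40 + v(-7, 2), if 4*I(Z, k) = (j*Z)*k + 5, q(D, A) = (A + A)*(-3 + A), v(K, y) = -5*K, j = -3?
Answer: 85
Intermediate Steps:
v(K, y) = -5*K
q(D, A) = 2*A*(-3 + A) (q(D, A) = (2*A)*(-3 + A) = 2*A*(-3 + A))
I(Z, k) = 5/4 - 3*Z*k/4 (I(Z, k) = ((-3*Z)*k + 5)/4 = (-3*Z*k + 5)/4 = (5 - 3*Z*k)/4 = 5/4 - 3*Z*k/4)
I(-6, q(6, 0))*40 + v(-7, 2) = (5/4 - ¾*(-6)*2*0*(-3 + 0))*40 - 5*(-7) = (5/4 - ¾*(-6)*2*0*(-3))*40 + 35 = (5/4 - ¾*(-6)*0)*40 + 35 = (5/4 + 0)*40 + 35 = (5/4)*40 + 35 = 50 + 35 = 85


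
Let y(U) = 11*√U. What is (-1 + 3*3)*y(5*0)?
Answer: 0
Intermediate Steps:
(-1 + 3*3)*y(5*0) = (-1 + 3*3)*(11*√(5*0)) = (-1 + 9)*(11*√0) = 8*(11*0) = 8*0 = 0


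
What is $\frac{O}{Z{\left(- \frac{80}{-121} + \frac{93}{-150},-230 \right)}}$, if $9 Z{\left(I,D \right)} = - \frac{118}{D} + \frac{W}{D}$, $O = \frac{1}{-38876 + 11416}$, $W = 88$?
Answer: $- \frac{69}{27460} \approx -0.0025127$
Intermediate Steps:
$O = - \frac{1}{27460}$ ($O = \frac{1}{-27460} = - \frac{1}{27460} \approx -3.6417 \cdot 10^{-5}$)
$Z{\left(I,D \right)} = - \frac{10}{3 D}$ ($Z{\left(I,D \right)} = \frac{- \frac{118}{D} + \frac{88}{D}}{9} = \frac{\left(-30\right) \frac{1}{D}}{9} = - \frac{10}{3 D}$)
$\frac{O}{Z{\left(- \frac{80}{-121} + \frac{93}{-150},-230 \right)}} = - \frac{1}{27460 \left(- \frac{10}{3 \left(-230\right)}\right)} = - \frac{1}{27460 \left(\left(- \frac{10}{3}\right) \left(- \frac{1}{230}\right)\right)} = - \frac{\frac{1}{\frac{1}{69}}}{27460} = \left(- \frac{1}{27460}\right) 69 = - \frac{69}{27460}$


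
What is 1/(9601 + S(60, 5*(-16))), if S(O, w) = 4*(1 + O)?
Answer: 1/9845 ≈ 0.00010157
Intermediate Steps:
S(O, w) = 4 + 4*O
1/(9601 + S(60, 5*(-16))) = 1/(9601 + (4 + 4*60)) = 1/(9601 + (4 + 240)) = 1/(9601 + 244) = 1/9845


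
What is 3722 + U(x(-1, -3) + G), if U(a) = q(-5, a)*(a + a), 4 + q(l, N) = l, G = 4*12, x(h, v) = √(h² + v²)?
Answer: 2858 - 18*√10 ≈ 2801.1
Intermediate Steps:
G = 48
q(l, N) = -4 + l
U(a) = -18*a (U(a) = (-4 - 5)*(a + a) = -18*a)
3722 + U(x(-1, -3) + G) = 3722 - 18*(√((-1)² + (-3)²) + 48) = 3722 - 18*(√(1 + 9) + 48) = 3722 - 18*(√10 + 48) = 3722 - 18*(48 + √10) = 3722 + (-864 - 18*√10) = 2858 - 18*√10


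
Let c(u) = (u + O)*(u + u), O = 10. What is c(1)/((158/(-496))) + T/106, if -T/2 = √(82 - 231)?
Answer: -5456/79 - I*√149/53 ≈ -69.063 - 0.23031*I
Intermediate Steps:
c(u) = 2*u*(10 + u) (c(u) = (u + 10)*(u + u) = (10 + u)*(2*u) = 2*u*(10 + u))
T = -2*I*√149 (T = -2*√(82 - 231) = -2*I*√149 ≈ -24.413*I)
c(1)/((158/(-496))) + T/106 = (2*1*(10 + 1))/((158/(-496))) - 2*I*√149/106 = (2*1*11)/((158*(-1/496))) - 2*I*√149*(1/106) = 22/(-79/248) - I*√149/53 = 22*(-248/79) - I*√149/53 = -5456/79 - I*√149/53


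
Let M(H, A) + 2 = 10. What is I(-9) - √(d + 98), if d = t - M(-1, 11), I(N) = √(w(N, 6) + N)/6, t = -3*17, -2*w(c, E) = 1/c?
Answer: -√39 + I*√322/36 ≈ -6.245 + 0.49845*I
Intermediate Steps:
M(H, A) = 8 (M(H, A) = -2 + 10 = 8)
w(c, E) = -1/(2*c)
t = -51
I(N) = √(N - 1/(2*N))/6 (I(N) = √(-1/(2*N) + N)/6 = √(N - 1/(2*N))*(⅙) = √(N - 1/(2*N))/6)
d = -59 (d = -51 - 1*8 = -51 - 8 = -59)
I(-9) - √(d + 98) = √(-2/(-9) + 4*(-9))/12 - √(-59 + 98) = √(-2*(-⅑) - 36)/12 - √39 = √(2/9 - 36)/12 - √39 = √(-322/9)/12 - √39 = (I*√322/3)/12 - √39 = I*√322/36 - √39 = -√39 + I*√322/36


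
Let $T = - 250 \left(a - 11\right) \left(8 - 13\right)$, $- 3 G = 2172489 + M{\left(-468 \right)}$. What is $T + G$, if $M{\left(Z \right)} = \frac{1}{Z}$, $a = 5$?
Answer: $- \frac{1027254851}{1404} \approx -7.3166 \cdot 10^{5}$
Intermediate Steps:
$G = - \frac{1016724851}{1404}$ ($G = - \frac{2172489 + \frac{1}{-468}}{3} = - \frac{2172489 - \frac{1}{468}}{3} = \left(- \frac{1}{3}\right) \frac{1016724851}{468} = - \frac{1016724851}{1404} \approx -7.2416 \cdot 10^{5}$)
$T = -7500$ ($T = - 250 \left(5 - 11\right) \left(8 - 13\right) = - 250 \left(5 - 11\right) \left(-5\right) = - 250 \left(\left(-6\right) \left(-5\right)\right) = \left(-250\right) 30 = -7500$)
$T + G = -7500 - \frac{1016724851}{1404} = - \frac{1027254851}{1404}$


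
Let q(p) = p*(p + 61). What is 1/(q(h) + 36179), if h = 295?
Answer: 1/141199 ≈ 7.0822e-6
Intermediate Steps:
q(p) = p*(61 + p)
1/(q(h) + 36179) = 1/(295*(61 + 295) + 36179) = 1/(295*356 + 36179) = 1/(105020 + 36179) = 1/141199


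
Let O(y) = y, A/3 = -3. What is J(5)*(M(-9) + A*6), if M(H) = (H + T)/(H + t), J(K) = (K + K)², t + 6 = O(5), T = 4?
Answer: -5350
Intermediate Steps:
A = -9 (A = 3*(-3) = -9)
t = -1 (t = -6 + 5 = -1)
J(K) = 4*K² (J(K) = (2*K)² = 4*K²)
M(H) = (4 + H)/(-1 + H) (M(H) = (H + 4)/(H - 1) = (4 + H)/(-1 + H))
J(5)*(M(-9) + A*6) = (4*5²)*((4 - 9)/(-1 - 9) - 9*6) = (4*25)*(-5/(-10) - 54) = 100*(-⅒*(-5) - 54) = 100*(½ - 54) = 100*(-107/2) = -5350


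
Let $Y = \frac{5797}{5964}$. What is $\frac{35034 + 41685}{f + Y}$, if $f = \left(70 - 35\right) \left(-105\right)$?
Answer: $- \frac{457552116}{21911903} \approx -20.881$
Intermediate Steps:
$Y = \frac{5797}{5964}$ ($Y = 5797 \cdot \frac{1}{5964} = \frac{5797}{5964} \approx 0.972$)
$f = -3675$ ($f = 35 \left(-105\right) = -3675$)
$\frac{35034 + 41685}{f + Y} = \frac{35034 + 41685}{-3675 + \frac{5797}{5964}} = \frac{76719}{- \frac{21911903}{5964}} = 76719 \left(- \frac{5964}{21911903}\right) = - \frac{457552116}{21911903}$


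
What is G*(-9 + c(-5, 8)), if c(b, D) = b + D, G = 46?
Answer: -276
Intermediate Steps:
c(b, D) = D + b
G*(-9 + c(-5, 8)) = 46*(-9 + (8 - 5)) = 46*(-9 + 3) = 46*(-6) = -276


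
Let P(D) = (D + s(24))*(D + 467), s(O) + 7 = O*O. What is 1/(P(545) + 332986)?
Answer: 1/1460354 ≈ 6.8477e-7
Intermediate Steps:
s(O) = -7 + O**2 (s(O) = -7 + O*O = -7 + O**2)
P(D) = (467 + D)*(569 + D) (P(D) = (D + (-7 + 24**2))*(D + 467) = (D + (-7 + 576))*(467 + D) = (D + 569)*(467 + D) = (569 + D)*(467 + D) = (467 + D)*(569 + D))
1/(P(545) + 332986) = 1/((265723 + 545**2 + 1036*545) + 332986) = 1/((265723 + 297025 + 564620) + 332986) = 1/(1127368 + 332986) = 1/1460354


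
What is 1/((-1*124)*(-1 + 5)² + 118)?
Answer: -1/1866 ≈ -0.00053591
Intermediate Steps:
1/((-1*124)*(-1 + 5)² + 118) = 1/(-124*4² + 118) = 1/(-124*16 + 118) = 1/(-1984 + 118) = 1/(-1866) = -1/1866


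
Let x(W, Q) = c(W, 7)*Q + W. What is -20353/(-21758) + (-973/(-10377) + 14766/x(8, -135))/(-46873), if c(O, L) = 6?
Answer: 3971446993078157/4243829351877918 ≈ 0.93582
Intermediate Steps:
x(W, Q) = W + 6*Q (x(W, Q) = 6*Q + W = W + 6*Q)
-20353/(-21758) + (-973/(-10377) + 14766/x(8, -135))/(-46873) = -20353/(-21758) + (-973/(-10377) + 14766/(8 + 6*(-135)))/(-46873) = -20353*(-1/21758) + (-973*(-1/10377) + 14766/(8 - 810))*(-1/46873) = 20353/21758 + (973/10377 + 14766/(-802))*(-1/46873) = 20353/21758 + (973/10377 + 14766*(-1/802))*(-1/46873) = 20353/21758 + (973/10377 - 7383/401)*(-1/46873) = 20353/21758 - 76223218/4161177*(-1/46873) = 20353/21758 + 76223218/195046849521 = 3971446993078157/4243829351877918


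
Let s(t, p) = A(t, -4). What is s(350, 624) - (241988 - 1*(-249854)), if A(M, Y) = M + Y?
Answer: -491496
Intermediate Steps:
s(t, p) = -4 + t (s(t, p) = t - 4 = -4 + t)
s(350, 624) - (241988 - 1*(-249854)) = (-4 + 350) - (241988 - 1*(-249854)) = 346 - (241988 + 249854) = 346 - 1*491842 = 346 - 491842 = -491496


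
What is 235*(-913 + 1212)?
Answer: 70265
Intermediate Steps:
235*(-913 + 1212) = 235*299 = 70265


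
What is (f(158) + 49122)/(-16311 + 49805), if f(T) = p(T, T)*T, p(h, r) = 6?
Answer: 25035/16747 ≈ 1.4949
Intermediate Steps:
f(T) = 6*T
(f(158) + 49122)/(-16311 + 49805) = (6*158 + 49122)/(-16311 + 49805) = (948 + 49122)/33494 = 50070*(1/33494) = 25035/16747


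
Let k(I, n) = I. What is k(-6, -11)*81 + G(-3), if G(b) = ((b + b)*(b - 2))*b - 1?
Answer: -577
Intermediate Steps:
G(b) = -1 + 2*b²*(-2 + b) (G(b) = ((2*b)*(-2 + b))*b - 1 = (2*b*(-2 + b))*b - 1 = 2*b²*(-2 + b) - 1 = -1 + 2*b²*(-2 + b))
k(-6, -11)*81 + G(-3) = -6*81 + (-1 - 4*(-3)² + 2*(-3)³) = -486 + (-1 - 4*9 + 2*(-27)) = -486 + (-1 - 36 - 54) = -486 - 91 = -577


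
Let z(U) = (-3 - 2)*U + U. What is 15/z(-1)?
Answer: 15/4 ≈ 3.7500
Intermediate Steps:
z(U) = -4*U (z(U) = -5*U + U = -4*U)
15/z(-1) = 15/((-4*(-1))) = 15/4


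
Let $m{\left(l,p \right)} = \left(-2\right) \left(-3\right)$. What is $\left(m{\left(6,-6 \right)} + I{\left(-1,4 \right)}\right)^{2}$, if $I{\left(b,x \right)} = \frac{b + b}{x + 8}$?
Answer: $\frac{1225}{36} \approx 34.028$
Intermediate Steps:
$I{\left(b,x \right)} = \frac{2 b}{8 + x}$
$m{\left(l,p \right)} = 6$
$\left(m{\left(6,-6 \right)} + I{\left(-1,4 \right)}\right)^{2} = \left(6 + 2 \left(-1\right) \frac{1}{8 + 4}\right)^{2} = \left(6 + 2 \left(-1\right) \frac{1}{12}\right)^{2} = \left(6 - \frac{1}{6}\right)^{2} = \left(\frac{35}{6}\right)^{2} = \frac{1225}{36}$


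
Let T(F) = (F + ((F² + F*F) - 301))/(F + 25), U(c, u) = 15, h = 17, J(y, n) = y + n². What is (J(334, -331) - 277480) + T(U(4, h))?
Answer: -1675809/10 ≈ -1.6758e+5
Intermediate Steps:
T(F) = (-301 + F + 2*F²)/(25 + F) (T(F) = (F + ((F² + F²) - 301))/(25 + F) = (F + (2*F² - 301))/(25 + F) = (F + (-301 + 2*F²))/(25 + F) = (-301 + F + 2*F²)/(25 + F))
(J(334, -331) - 277480) + T(U(4, h)) = ((334 + (-331)²) - 277480) + (-301 + 15 + 2*15²)/(25 + 15) = ((334 + 109561) - 277480) + (-301 + 15 + 2*225)/40 = (109895 - 277480) + (-301 + 15 + 450)/40 = -167585 + (1/40)*164 = -167585 + 41/10 = -1675809/10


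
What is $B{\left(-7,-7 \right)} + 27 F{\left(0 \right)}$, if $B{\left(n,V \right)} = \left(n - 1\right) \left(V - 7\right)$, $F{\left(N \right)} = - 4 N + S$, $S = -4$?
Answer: $4$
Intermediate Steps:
$F{\left(N \right)} = -4 - 4 N$ ($F{\left(N \right)} = - 4 N - 4 = -4 - 4 N$)
$B{\left(n,V \right)} = \left(-1 + n\right) \left(-7 + V\right)$ ($B{\left(n,V \right)} = \left(-1 + n\right) \left(V - 7\right) = \left(-1 + n\right) \left(-7 + V\right)$)
$B{\left(-7,-7 \right)} + 27 F{\left(0 \right)} = \left(7 - -7 - -49 - -49\right) + 27 \left(-4 - 0\right) = \left(7 + 7 + 49 + 49\right) + 27 \left(-4 + 0\right) = 112 + 27 \left(-4\right) = 112 - 108 = 4$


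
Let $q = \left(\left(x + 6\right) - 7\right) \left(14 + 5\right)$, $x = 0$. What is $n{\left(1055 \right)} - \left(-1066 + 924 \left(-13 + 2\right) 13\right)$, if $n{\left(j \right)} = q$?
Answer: $133179$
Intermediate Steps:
$q = -19$ ($q = \left(\left(0 + 6\right) - 7\right) \left(14 + 5\right) = \left(6 - 7\right) 19 = \left(-1\right) 19 = -19$)
$n{\left(j \right)} = -19$
$n{\left(1055 \right)} - \left(-1066 + 924 \left(-13 + 2\right) 13\right) = -19 - \left(-1066 + 924 \left(-13 + 2\right) 13\right) = -19 - \left(-1066 + 924 \left(\left(-11\right) 13\right)\right) = -19 + \left(\left(-924\right) \left(-143\right) + 1066\right) = -19 + \left(132132 + 1066\right) = -19 + 133198 = 133179$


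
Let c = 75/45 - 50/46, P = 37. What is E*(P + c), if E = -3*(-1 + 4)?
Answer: -7779/23 ≈ -338.22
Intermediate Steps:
c = 40/69 (c = 75*(1/45) - 50*1/46 = 5/3 - 25/23 = 40/69 ≈ 0.57971)
E = -9 (E = -3*3 = -9)
E*(P + c) = -9*(37 + 40/69) = -9*2593/69 = -7779/23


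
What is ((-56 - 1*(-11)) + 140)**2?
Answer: 9025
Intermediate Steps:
((-56 - 1*(-11)) + 140)**2 = ((-56 + 11) + 140)**2 = (-45 + 140)**2 = 95**2 = 9025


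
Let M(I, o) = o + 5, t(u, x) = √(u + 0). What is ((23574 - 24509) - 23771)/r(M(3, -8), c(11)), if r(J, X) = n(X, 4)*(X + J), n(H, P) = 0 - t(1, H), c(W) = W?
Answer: 12353/4 ≈ 3088.3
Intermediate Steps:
t(u, x) = √u
n(H, P) = -1 (n(H, P) = 0 - √1 = 0 - 1*1 = 0 - 1 = -1)
M(I, o) = 5 + o
r(J, X) = -J - X (r(J, X) = -(X + J) = -(J + X) = -J - X)
((23574 - 24509) - 23771)/r(M(3, -8), c(11)) = ((23574 - 24509) - 23771)/(-(5 - 8) - 1*11) = (-935 - 23771)/(-1*(-3) - 11) = -24706/(3 - 11) = -24706/(-8) = -24706*(-⅛) = 12353/4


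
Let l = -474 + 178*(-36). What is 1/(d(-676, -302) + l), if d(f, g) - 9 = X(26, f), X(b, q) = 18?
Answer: -1/6855 ≈ -0.00014588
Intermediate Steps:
d(f, g) = 27 (d(f, g) = 9 + 18 = 27)
l = -6882 (l = -474 - 6408 = -6882)
1/(d(-676, -302) + l) = 1/(27 - 6882) = 1/(-6855) = -1/6855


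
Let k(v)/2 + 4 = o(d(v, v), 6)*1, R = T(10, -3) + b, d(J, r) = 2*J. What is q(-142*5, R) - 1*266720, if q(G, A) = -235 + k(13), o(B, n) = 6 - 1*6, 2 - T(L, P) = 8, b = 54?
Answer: -266963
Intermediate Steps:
T(L, P) = -6 (T(L, P) = 2 - 1*8 = 2 - 8 = -6)
o(B, n) = 0 (o(B, n) = 6 - 6 = 0)
R = 48 (R = -6 + 54 = 48)
k(v) = -8 (k(v) = -8 + 2*(0*1) = -8 + 2*0 = -8 + 0 = -8)
q(G, A) = -243 (q(G, A) = -235 - 8 = -243)
q(-142*5, R) - 1*266720 = -243 - 1*266720 = -243 - 266720 = -266963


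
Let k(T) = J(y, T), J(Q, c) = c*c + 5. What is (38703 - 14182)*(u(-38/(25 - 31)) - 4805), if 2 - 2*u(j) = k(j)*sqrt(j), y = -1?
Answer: -117798884 - 4977763*sqrt(57)/27 ≈ -1.1919e+8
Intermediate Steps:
J(Q, c) = 5 + c**2 (J(Q, c) = c**2 + 5 = 5 + c**2)
k(T) = 5 + T**2
u(j) = 1 - sqrt(j)*(5 + j**2)/2 (u(j) = 1 - (5 + j**2)*sqrt(j)/2 = 1 - sqrt(j)*(5 + j**2)/2)
(38703 - 14182)*(u(-38/(25 - 31)) - 4805) = (38703 - 14182)*((1 - sqrt(-38/(25 - 31))*(5 + (-38/(25 - 31))**2)/2) - 4805) = 24521*((1 - sqrt(-38/(-6))*(5 + (-38/(-6))**2)/2) - 4805) = 24521*((1 - sqrt(-38*(-1/6))*(5 + (-38*(-1/6))**2)/2) - 4805) = 24521*((1 - sqrt(19/3)*(5 + (19/3)**2)/2) - 4805) = 24521*((1 - sqrt(57)/3*(5 + 361/9)/2) - 4805) = 24521*((1 - 1/2*sqrt(57)/3*406/9) - 4805) = 24521*((1 - 203*sqrt(57)/27) - 4805) = 24521*(-4804 - 203*sqrt(57)/27) = -117798884 - 4977763*sqrt(57)/27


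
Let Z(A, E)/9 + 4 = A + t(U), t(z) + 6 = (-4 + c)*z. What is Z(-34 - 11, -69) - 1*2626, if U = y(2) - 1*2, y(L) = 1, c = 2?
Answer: -3103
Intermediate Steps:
U = -1 (U = 1 - 1*2 = 1 - 2 = -1)
t(z) = -6 - 2*z (t(z) = -6 + (-4 + 2)*z = -6 - 2*z)
Z(A, E) = -72 + 9*A (Z(A, E) = -36 + 9*(A + (-6 - 2*(-1))) = -36 + 9*(A + (-6 + 2)) = -36 + 9*(A - 4) = -36 + 9*(-4 + A) = -36 + (-36 + 9*A) = -72 + 9*A)
Z(-34 - 11, -69) - 1*2626 = (-72 + 9*(-34 - 11)) - 1*2626 = (-72 + 9*(-45)) - 2626 = (-72 - 405) - 2626 = -477 - 2626 = -3103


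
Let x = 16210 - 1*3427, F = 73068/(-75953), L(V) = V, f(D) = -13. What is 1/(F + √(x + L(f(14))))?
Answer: 2774866902/36831490198153 + 5768858209*√12770/73662980396306 ≈ 0.0089252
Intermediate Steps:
F = -73068/75953 (F = 73068*(-1/75953) = -73068/75953 ≈ -0.96202)
x = 12783 (x = 16210 - 3427 = 12783)
1/(F + √(x + L(f(14)))) = 1/(-73068/75953 + √(12783 - 13)) = 1/(-73068/75953 + √12770)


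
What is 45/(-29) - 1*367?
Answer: -10688/29 ≈ -368.55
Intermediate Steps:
45/(-29) - 1*367 = 45*(-1/29) - 367 = -45/29 - 367 = -10688/29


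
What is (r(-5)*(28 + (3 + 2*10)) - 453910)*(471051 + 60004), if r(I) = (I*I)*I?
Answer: -244436650675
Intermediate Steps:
r(I) = I³ (r(I) = I²*I = I³)
(r(-5)*(28 + (3 + 2*10)) - 453910)*(471051 + 60004) = ((-5)³*(28 + (3 + 2*10)) - 453910)*(471051 + 60004) = (-125*(28 + (3 + 20)) - 453910)*531055 = (-125*(28 + 23) - 453910)*531055 = (-125*51 - 453910)*531055 = (-6375 - 453910)*531055 = -460285*531055 = -244436650675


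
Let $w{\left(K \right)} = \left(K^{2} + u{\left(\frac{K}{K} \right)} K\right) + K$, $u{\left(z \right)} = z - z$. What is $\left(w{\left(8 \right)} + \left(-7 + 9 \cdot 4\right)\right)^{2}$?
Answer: $10201$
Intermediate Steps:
$u{\left(z \right)} = 0$
$w{\left(K \right)} = K + K^{2}$ ($w{\left(K \right)} = \left(K^{2} + 0 K\right) + K = \left(K^{2} + 0\right) + K = K^{2} + K = K + K^{2}$)
$\left(w{\left(8 \right)} + \left(-7 + 9 \cdot 4\right)\right)^{2} = \left(8 \left(1 + 8\right) + \left(-7 + 9 \cdot 4\right)\right)^{2} = \left(8 \cdot 9 + \left(-7 + 36\right)\right)^{2} = \left(72 + 29\right)^{2} = 101^{2} = 10201$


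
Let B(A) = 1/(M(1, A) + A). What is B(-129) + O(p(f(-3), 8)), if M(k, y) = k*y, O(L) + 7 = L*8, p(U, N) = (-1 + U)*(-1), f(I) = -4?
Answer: 8513/258 ≈ 32.996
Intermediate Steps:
p(U, N) = 1 - U
O(L) = -7 + 8*L (O(L) = -7 + L*8 = -7 + 8*L)
B(A) = 1/(2*A) (B(A) = 1/(1*A + A) = 1/(A + A) = 1/(2*A))
B(-129) + O(p(f(-3), 8)) = (1/2)/(-129) + (-7 + 8*(1 - 1*(-4))) = (1/2)*(-1/129) + (-7 + 8*(1 + 4)) = -1/258 + (-7 + 8*5) = -1/258 + (-7 + 40) = -1/258 + 33 = 8513/258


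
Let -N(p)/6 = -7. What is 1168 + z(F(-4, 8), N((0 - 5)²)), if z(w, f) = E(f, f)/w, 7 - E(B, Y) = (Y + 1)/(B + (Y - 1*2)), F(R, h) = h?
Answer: 766739/656 ≈ 1168.8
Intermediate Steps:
N(p) = 42 (N(p) = -6*(-7) = 42)
E(B, Y) = 7 - (1 + Y)/(-2 + B + Y) (E(B, Y) = 7 - (Y + 1)/(B + (Y - 1*2)) = 7 - (1 + Y)/(B + (Y - 2)) = 7 - (1 + Y)/(B + (-2 + Y)) = 7 - (1 + Y)/(-2 + B + Y))
z(w, f) = (-15 + 13*f)/(w*(-2 + 2*f)) (z(w, f) = ((-15 + 6*f + 7*f)/(-2 + f + f))/w = ((-15 + 13*f)/(-2 + 2*f))/w = (-15 + 13*f)/(w*(-2 + 2*f)))
1168 + z(F(-4, 8), N((0 - 5)²)) = 1168 + (½)*(-15 + 13*42)/(8*(-1 + 42)) = 1168 + (½)*(⅛)*(-15 + 546)/41 = 1168 + (½)*(⅛)*(1/41)*531 = 1168 + 531/656 = 766739/656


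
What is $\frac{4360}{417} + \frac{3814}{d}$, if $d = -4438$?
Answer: $\frac{8879621}{925323} \approx 9.5962$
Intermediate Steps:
$\frac{4360}{417} + \frac{3814}{d} = \frac{4360}{417} + \frac{3814}{-4438} = 4360 \cdot \frac{1}{417} + 3814 \left(- \frac{1}{4438}\right) = \frac{4360}{417} - \frac{1907}{2219} = \frac{8879621}{925323}$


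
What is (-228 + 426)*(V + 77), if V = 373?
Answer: 89100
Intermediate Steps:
(-228 + 426)*(V + 77) = (-228 + 426)*(373 + 77) = 198*450 = 89100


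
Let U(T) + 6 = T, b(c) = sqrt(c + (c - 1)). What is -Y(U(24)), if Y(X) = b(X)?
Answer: -sqrt(35) ≈ -5.9161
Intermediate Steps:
b(c) = sqrt(-1 + 2*c) (b(c) = sqrt(c + (-1 + c)) = sqrt(-1 + 2*c))
U(T) = -6 + T
Y(X) = sqrt(-1 + 2*X)
-Y(U(24)) = -sqrt(-1 + 2*(-6 + 24)) = -sqrt(-1 + 2*18) = -sqrt(-1 + 36) = -sqrt(35)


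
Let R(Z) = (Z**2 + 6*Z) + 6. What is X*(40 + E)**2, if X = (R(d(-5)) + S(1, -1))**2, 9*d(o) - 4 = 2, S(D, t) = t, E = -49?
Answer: 7225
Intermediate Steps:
d(o) = 2/3 (d(o) = 4/9 + (1/9)*2 = 4/9 + 2/9 = 2/3)
R(Z) = 6 + Z**2 + 6*Z
X = 7225/81 (X = ((6 + (2/3)**2 + 6*(2/3)) - 1)**2 = ((6 + 4/9 + 4) - 1)**2 = (94/9 - 1)**2 = (85/9)**2 = 7225/81 ≈ 89.198)
X*(40 + E)**2 = 7225*(40 - 49)**2/81 = (7225/81)*(-9)**2 = (7225/81)*81 = 7225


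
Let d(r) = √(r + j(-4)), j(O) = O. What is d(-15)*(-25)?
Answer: -25*I*√19 ≈ -108.97*I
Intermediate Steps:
d(r) = √(-4 + r) (d(r) = √(r - 4) = √(-4 + r))
d(-15)*(-25) = √(-4 - 15)*(-25) = √(-19)*(-25) = (I*√19)*(-25) = -25*I*√19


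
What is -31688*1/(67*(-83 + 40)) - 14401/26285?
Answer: 791429799/75727085 ≈ 10.451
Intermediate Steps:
-31688*1/(67*(-83 + 40)) - 14401/26285 = -31688/((-43*67)) - 14401*1/26285 = -31688/(-2881) - 14401/26285 = -31688*(-1/2881) - 14401/26285 = 31688/2881 - 14401/26285 = 791429799/75727085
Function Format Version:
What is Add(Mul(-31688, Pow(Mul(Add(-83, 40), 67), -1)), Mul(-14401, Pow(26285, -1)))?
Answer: Rational(791429799, 75727085) ≈ 10.451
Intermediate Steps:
Add(Mul(-31688, Pow(Mul(Add(-83, 40), 67), -1)), Mul(-14401, Pow(26285, -1))) = Add(Mul(-31688, Pow(Mul(-43, 67), -1)), Mul(-14401, Rational(1, 26285))) = Add(Mul(-31688, Pow(-2881, -1)), Rational(-14401, 26285)) = Add(Mul(-31688, Rational(-1, 2881)), Rational(-14401, 26285)) = Add(Rational(31688, 2881), Rational(-14401, 26285)) = Rational(791429799, 75727085)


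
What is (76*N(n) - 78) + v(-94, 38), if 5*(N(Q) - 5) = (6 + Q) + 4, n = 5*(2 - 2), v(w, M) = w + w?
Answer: 266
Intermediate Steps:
v(w, M) = 2*w
n = 0 (n = 5*0 = 0)
N(Q) = 7 + Q/5 (N(Q) = 5 + ((6 + Q) + 4)/5 = 5 + (10 + Q)/5 = 5 + (2 + Q/5) = 7 + Q/5)
(76*N(n) - 78) + v(-94, 38) = (76*(7 + (⅕)*0) - 78) + 2*(-94) = (76*(7 + 0) - 78) - 188 = (76*7 - 78) - 188 = (532 - 78) - 188 = 454 - 188 = 266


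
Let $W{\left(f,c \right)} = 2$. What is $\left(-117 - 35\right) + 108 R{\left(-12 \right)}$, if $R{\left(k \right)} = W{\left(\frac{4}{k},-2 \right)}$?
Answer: $64$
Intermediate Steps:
$R{\left(k \right)} = 2$
$\left(-117 - 35\right) + 108 R{\left(-12 \right)} = \left(-117 - 35\right) + 108 \cdot 2 = -152 + 216 = 64$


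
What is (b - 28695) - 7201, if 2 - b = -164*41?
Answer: -29170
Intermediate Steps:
b = 6726 (b = 2 - (-164)*41 = 2 - 1*(-6724) = 2 + 6724 = 6726)
(b - 28695) - 7201 = (6726 - 28695) - 7201 = -21969 - 7201 = -29170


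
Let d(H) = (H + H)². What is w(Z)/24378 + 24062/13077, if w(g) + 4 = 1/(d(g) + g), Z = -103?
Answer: 919615639063/499829032974 ≈ 1.8399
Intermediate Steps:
d(H) = 4*H² (d(H) = (2*H)² = 4*H²)
w(g) = -4 + 1/(g + 4*g²) (w(g) = -4 + 1/(4*g² + g) = -4 + 1/(g + 4*g²))
w(Z)/24378 + 24062/13077 = ((1 - 16*(-103)² - 4*(-103))/((-103)*(1 + 4*(-103))))/24378 + 24062/13077 = -(1 - 16*10609 + 412)/(103*(1 - 412))*(1/24378) + 24062*(1/13077) = -1/103*(1 - 169744 + 412)/(-411)*(1/24378) + 24062/13077 = -1/103*(-1/411)*(-169331)*(1/24378) + 24062/13077 = -169331/42333*1/24378 + 24062/13077 = -169331/1031993874 + 24062/13077 = 919615639063/499829032974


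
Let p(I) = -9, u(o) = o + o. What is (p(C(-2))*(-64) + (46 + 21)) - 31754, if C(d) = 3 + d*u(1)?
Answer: -31111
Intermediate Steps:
u(o) = 2*o
C(d) = 3 + 2*d (C(d) = 3 + d*(2*1) = 3 + d*2 = 3 + 2*d)
(p(C(-2))*(-64) + (46 + 21)) - 31754 = (-9*(-64) + (46 + 21)) - 31754 = (576 + 67) - 31754 = 643 - 31754 = -31111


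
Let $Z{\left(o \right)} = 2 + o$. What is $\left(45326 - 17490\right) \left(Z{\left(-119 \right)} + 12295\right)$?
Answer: $338986808$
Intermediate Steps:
$\left(45326 - 17490\right) \left(Z{\left(-119 \right)} + 12295\right) = \left(45326 - 17490\right) \left(\left(2 - 119\right) + 12295\right) = 27836 \left(-117 + 12295\right) = 27836 \cdot 12178 = 338986808$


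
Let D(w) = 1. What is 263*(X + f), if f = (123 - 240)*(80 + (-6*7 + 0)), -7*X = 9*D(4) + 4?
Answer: -8188505/7 ≈ -1.1698e+6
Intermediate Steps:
X = -13/7 (X = -(9*1 + 4)/7 = -(9 + 4)/7 = -⅐*13 = -13/7 ≈ -1.8571)
f = -4446 (f = -117*(80 + (-42 + 0)) = -117*(80 - 42) = -117*38 = -4446)
263*(X + f) = 263*(-13/7 - 4446) = 263*(-31135/7) = -8188505/7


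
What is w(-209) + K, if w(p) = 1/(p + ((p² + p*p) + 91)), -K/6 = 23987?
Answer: -12556330967/87244 ≈ -1.4392e+5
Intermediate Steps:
K = -143922 (K = -6*23987 = -143922)
w(p) = 1/(91 + p + 2*p²) (w(p) = 1/(p + ((p² + p²) + 91)) = 1/(p + (2*p² + 91)) = 1/(p + (91 + 2*p²)) = 1/(91 + p + 2*p²))
w(-209) + K = 1/(91 - 209 + 2*(-209)²) - 143922 = 1/(91 - 209 + 2*43681) - 143922 = 1/(91 - 209 + 87362) - 143922 = 1/87244 - 143922 = -12556330967/87244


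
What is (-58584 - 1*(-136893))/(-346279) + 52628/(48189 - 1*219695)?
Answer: -15827217283/29694463087 ≈ -0.53300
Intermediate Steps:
(-58584 - 1*(-136893))/(-346279) + 52628/(48189 - 1*219695) = (-58584 + 136893)*(-1/346279) + 52628/(48189 - 219695) = 78309*(-1/346279) + 52628/(-171506) = -78309/346279 + 52628*(-1/171506) = -78309/346279 - 26314/85753 = -15827217283/29694463087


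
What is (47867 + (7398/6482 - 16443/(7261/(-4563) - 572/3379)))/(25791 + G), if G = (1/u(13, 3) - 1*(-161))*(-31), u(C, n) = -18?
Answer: 90593250250852458/32941240884405805 ≈ 2.7501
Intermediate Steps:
G = -89807/18 (G = (1/(-18) - 1*(-161))*(-31) = (-1/18 + 161)*(-31) = (2897/18)*(-31) = -89807/18 ≈ -4989.3)
(47867 + (7398/6482 - 16443/(7261/(-4563) - 572/3379)))/(25791 + G) = (47867 + (7398/6482 - 16443/(7261/(-4563) - 572/3379)))/(25791 - 89807/18) = (47867 + (7398*(1/6482) - 16443/(7261*(-1/4563) - 572*1/3379)))/(374431/18) = (47867 + (3699/3241 - 16443/(-7261/4563 - 572/3379)))*(18/374431) = (47867 + (3699/3241 - 16443/(-27144955/15418377)))*(18/374431) = (47867 + (3699/3241 - 16443*(-15418377/27144955)))*(18/374431) = (47867 + (3699/3241 + 253524373011/27144955))*(18/374431) = (47867 + 821772902117196/87976799155)*(18/374431) = (5032958347269581/87976799155)*(18/374431) = 90593250250852458/32941240884405805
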